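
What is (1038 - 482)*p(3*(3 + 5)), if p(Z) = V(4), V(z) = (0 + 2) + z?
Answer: 3336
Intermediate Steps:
V(z) = 2 + z
p(Z) = 6 (p(Z) = 2 + 4 = 6)
(1038 - 482)*p(3*(3 + 5)) = (1038 - 482)*6 = 556*6 = 3336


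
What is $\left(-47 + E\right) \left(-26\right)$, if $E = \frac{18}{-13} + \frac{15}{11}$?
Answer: $\frac{13448}{11} \approx 1222.5$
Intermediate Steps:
$E = - \frac{3}{143}$ ($E = 18 \left(- \frac{1}{13}\right) + 15 \cdot \frac{1}{11} = - \frac{18}{13} + \frac{15}{11} = - \frac{3}{143} \approx -0.020979$)
$\left(-47 + E\right) \left(-26\right) = \left(-47 - \frac{3}{143}\right) \left(-26\right) = \left(- \frac{6724}{143}\right) \left(-26\right) = \frac{13448}{11}$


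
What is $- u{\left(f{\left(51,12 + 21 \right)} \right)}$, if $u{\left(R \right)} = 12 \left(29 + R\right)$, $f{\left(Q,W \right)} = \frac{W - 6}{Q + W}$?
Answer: $- \frac{2463}{7} \approx -351.86$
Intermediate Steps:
$f{\left(Q,W \right)} = \frac{-6 + W}{Q + W}$
$u{\left(R \right)} = 348 + 12 R$
$- u{\left(f{\left(51,12 + 21 \right)} \right)} = - (348 + 12 \frac{-6 + \left(12 + 21\right)}{51 + \left(12 + 21\right)}) = - (348 + 12 \frac{-6 + 33}{51 + 33}) = - (348 + 12 \cdot \frac{1}{84} \cdot 27) = - (348 + 12 \cdot \frac{9}{28}) = - (348 + \frac{27}{7}) = \left(-1\right) \frac{2463}{7} = - \frac{2463}{7}$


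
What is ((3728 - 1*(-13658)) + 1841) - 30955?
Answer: -11728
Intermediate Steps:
((3728 - 1*(-13658)) + 1841) - 30955 = ((3728 + 13658) + 1841) - 30955 = (17386 + 1841) - 30955 = 19227 - 30955 = -11728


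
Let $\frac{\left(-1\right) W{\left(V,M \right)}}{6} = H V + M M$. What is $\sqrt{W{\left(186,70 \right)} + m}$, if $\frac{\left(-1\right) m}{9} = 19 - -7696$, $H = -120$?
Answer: $\sqrt{35085} \approx 187.31$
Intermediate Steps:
$W{\left(V,M \right)} = - 6 M^{2} + 720 V$ ($W{\left(V,M \right)} = - 6 \left(- 120 V + M M\right) = - 6 \left(- 120 V + M^{2}\right) = - 6 \left(M^{2} - 120 V\right) = - 6 M^{2} + 720 V$)
$m = -69435$ ($m = - 9 \left(19 - -7696\right) = - 9 \left(19 + 7696\right) = \left(-9\right) 7715 = -69435$)
$\sqrt{W{\left(186,70 \right)} + m} = \sqrt{\left(- 6 \cdot 70^{2} + 720 \cdot 186\right) - 69435} = \sqrt{\left(\left(-6\right) 4900 + 133920\right) - 69435} = \sqrt{\left(-29400 + 133920\right) - 69435} = \sqrt{104520 - 69435} = \sqrt{35085}$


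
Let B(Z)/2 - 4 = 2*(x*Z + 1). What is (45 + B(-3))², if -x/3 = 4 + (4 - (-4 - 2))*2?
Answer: 848241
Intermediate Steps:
x = -72 (x = -3*(4 + (4 - (-4 - 2))*2) = -3*(4 + (4 - 1*(-6))*2) = -3*(4 + (4 + 6)*2) = -3*(4 + 10*2) = -3*(4 + 20) = -3*24 = -72)
B(Z) = 12 - 288*Z (B(Z) = 8 + 2*(2*(-72*Z + 1)) = 8 + 2*(2*(1 - 72*Z)) = 8 + 2*(2 - 144*Z) = 8 + (4 - 288*Z) = 12 - 288*Z)
(45 + B(-3))² = (45 + (12 - 288*(-3)))² = (45 + (12 + 864))² = (45 + 876)² = 921² = 848241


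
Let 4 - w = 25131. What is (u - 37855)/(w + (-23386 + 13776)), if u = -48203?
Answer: 28686/11579 ≈ 2.4774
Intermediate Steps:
w = -25127 (w = 4 - 1*25131 = 4 - 25131 = -25127)
(u - 37855)/(w + (-23386 + 13776)) = (-48203 - 37855)/(-25127 + (-23386 + 13776)) = -86058/(-25127 - 9610) = -86058/(-34737) = -86058*(-1/34737) = 28686/11579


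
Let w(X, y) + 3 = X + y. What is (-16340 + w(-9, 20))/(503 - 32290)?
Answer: 16332/31787 ≈ 0.51379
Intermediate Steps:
w(X, y) = -3 + X + y (w(X, y) = -3 + (X + y) = -3 + X + y)
(-16340 + w(-9, 20))/(503 - 32290) = (-16340 + (-3 - 9 + 20))/(503 - 32290) = (-16340 + 8)/(-31787) = -16332*(-1/31787) = 16332/31787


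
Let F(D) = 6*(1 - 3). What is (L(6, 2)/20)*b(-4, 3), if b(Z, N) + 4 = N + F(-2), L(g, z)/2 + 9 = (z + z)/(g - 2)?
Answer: 52/5 ≈ 10.400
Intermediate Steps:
L(g, z) = -18 + 4*z/(-2 + g) (L(g, z) = -18 + 2*((z + z)/(g - 2)) = -18 + 2*((2*z)/(-2 + g)) = -18 + 2*(2*z/(-2 + g)) = -18 + 4*z/(-2 + g))
F(D) = -12 (F(D) = 6*(-2) = -12)
b(Z, N) = -16 + N (b(Z, N) = -4 + (N - 12) = -4 + (-12 + N) = -16 + N)
(L(6, 2)/20)*b(-4, 3) = ((2*(18 - 9*6 + 2*2)/(-2 + 6))/20)*(-16 + 3) = ((2*(18 - 54 + 4)/4)*(1/20))*(-13) = ((2*(¼)*(-32))*(1/20))*(-13) = -16*1/20*(-13) = -⅘*(-13) = 52/5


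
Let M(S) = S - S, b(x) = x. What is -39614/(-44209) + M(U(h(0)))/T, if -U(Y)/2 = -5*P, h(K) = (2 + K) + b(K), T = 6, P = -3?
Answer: 39614/44209 ≈ 0.89606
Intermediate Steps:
h(K) = 2 + 2*K (h(K) = (2 + K) + K = 2 + 2*K)
U(Y) = -30 (U(Y) = -(-10)*(-3) = -2*15 = -30)
M(S) = 0
-39614/(-44209) + M(U(h(0)))/T = -39614/(-44209) + 0/6 = -39614*(-1/44209) + 0*(⅙) = 39614/44209 + 0 = 39614/44209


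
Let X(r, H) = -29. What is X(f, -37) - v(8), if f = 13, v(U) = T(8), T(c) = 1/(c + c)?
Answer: -465/16 ≈ -29.063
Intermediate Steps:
T(c) = 1/(2*c)
v(U) = 1/16 (v(U) = (½)/8 = (½)*(⅛) = 1/16)
X(f, -37) - v(8) = -29 - 1*1/16 = -29 - 1/16 = -465/16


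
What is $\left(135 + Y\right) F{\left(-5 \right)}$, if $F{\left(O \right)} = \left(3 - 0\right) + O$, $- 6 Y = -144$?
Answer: $-318$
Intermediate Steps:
$Y = 24$ ($Y = \left(- \frac{1}{6}\right) \left(-144\right) = 24$)
$F{\left(O \right)} = 3 + O$ ($F{\left(O \right)} = \left(3 + 0\right) + O = 3 + O$)
$\left(135 + Y\right) F{\left(-5 \right)} = \left(135 + 24\right) \left(3 - 5\right) = 159 \left(-2\right) = -318$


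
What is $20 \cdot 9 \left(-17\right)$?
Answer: $-3060$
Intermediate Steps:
$20 \cdot 9 \left(-17\right) = 180 \left(-17\right) = -3060$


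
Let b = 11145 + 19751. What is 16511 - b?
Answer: -14385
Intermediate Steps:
b = 30896
16511 - b = 16511 - 1*30896 = 16511 - 30896 = -14385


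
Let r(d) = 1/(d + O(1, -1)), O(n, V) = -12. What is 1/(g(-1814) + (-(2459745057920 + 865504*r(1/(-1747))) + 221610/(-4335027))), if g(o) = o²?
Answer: -30294613685/74516924421036396434098 ≈ -4.0655e-13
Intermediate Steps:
r(d) = 1/(-12 + d) (r(d) = 1/(d - 12) = 1/(-12 + d))
1/(g(-1814) + (-(2459745057920 + 865504*r(1/(-1747))) + 221610/(-4335027))) = 1/((-1814)² + (-(2459745057920 + 865504/(-12 + 1/(-1747))) + 221610/(-4335027))) = 1/(3290596 + (-(2459745057920 + 865504/(-12 - 1/1747)) + 221610*(-1/4335027))) = 1/(3290596 + (-865504/(1/(1/(-20965/1747) + 2841980)) - 73870/1445009)) = 1/(3290596 + (-865504/(1/(-1747/20965 + 2841980)) - 73870/1445009)) = 1/(3290596 + (-865504/(1/(59582108953/20965)) - 73870/1445009)) = 1/(3290596 + (-865504/20965/59582108953 - 73870/1445009)) = 1/(3290596 + (-865504*59582108953/20965 - 73870/1445009)) = 1/(3290596 + (-51568553627257312/20965 - 73870/1445009)) = 1/(3290596 - 74517024108371009840358/30294613685) = 1/(-74516924421036396434098/30294613685) = -30294613685/74516924421036396434098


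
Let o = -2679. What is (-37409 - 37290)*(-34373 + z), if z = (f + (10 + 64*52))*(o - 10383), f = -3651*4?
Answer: -10989875167181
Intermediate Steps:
f = -14604
z = 147156492 (z = (-14604 + (10 + 64*52))*(-2679 - 10383) = (-14604 + (10 + 3328))*(-13062) = (-14604 + 3338)*(-13062) = -11266*(-13062) = 147156492)
(-37409 - 37290)*(-34373 + z) = (-37409 - 37290)*(-34373 + 147156492) = -74699*147122119 = -10989875167181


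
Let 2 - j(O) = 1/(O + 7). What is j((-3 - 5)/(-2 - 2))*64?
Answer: 1088/9 ≈ 120.89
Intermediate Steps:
j(O) = 2 - 1/(7 + O) (j(O) = 2 - 1/(O + 7) = 2 - 1/(7 + O))
j((-3 - 5)/(-2 - 2))*64 = ((13 + 2*((-3 - 5)/(-2 - 2)))/(7 + (-3 - 5)/(-2 - 2)))*64 = ((13 + 2*(-8/(-4)))/(7 - 8/(-4)))*64 = ((13 + 2*(-8*(-1/4)))/(7 - 8*(-1/4)))*64 = ((13 + 2*2)/(7 + 2))*64 = ((13 + 4)/9)*64 = ((1/9)*17)*64 = (17/9)*64 = 1088/9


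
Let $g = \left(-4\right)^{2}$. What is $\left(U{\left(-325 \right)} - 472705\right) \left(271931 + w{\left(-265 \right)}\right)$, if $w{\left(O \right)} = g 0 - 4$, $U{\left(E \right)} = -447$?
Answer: $-128662803904$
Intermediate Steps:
$g = 16$
$w{\left(O \right)} = -4$ ($w{\left(O \right)} = 16 \cdot 0 - 4 = 0 - 4 = -4$)
$\left(U{\left(-325 \right)} - 472705\right) \left(271931 + w{\left(-265 \right)}\right) = \left(-447 - 472705\right) \left(271931 - 4\right) = \left(-473152\right) 271927 = -128662803904$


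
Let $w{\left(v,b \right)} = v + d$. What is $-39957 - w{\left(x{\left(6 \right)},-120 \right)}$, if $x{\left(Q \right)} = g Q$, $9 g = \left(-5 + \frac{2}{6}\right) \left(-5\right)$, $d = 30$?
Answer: $- \frac{360023}{9} \approx -40003.0$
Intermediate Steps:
$g = \frac{70}{27}$ ($g = \frac{\left(-5 + \frac{2}{6}\right) \left(-5\right)}{9} = \frac{\left(-5 + 2 \cdot \frac{1}{6}\right) \left(-5\right)}{9} = \frac{\left(-5 + \frac{1}{3}\right) \left(-5\right)}{9} = \frac{\left(- \frac{14}{3}\right) \left(-5\right)}{9} = \frac{1}{9} \cdot \frac{70}{3} = \frac{70}{27} \approx 2.5926$)
$x{\left(Q \right)} = \frac{70 Q}{27}$
$w{\left(v,b \right)} = 30 + v$ ($w{\left(v,b \right)} = v + 30 = 30 + v$)
$-39957 - w{\left(x{\left(6 \right)},-120 \right)} = -39957 - \left(30 + \frac{70}{27} \cdot 6\right) = -39957 - \left(30 + \frac{140}{9}\right) = -39957 - \frac{410}{9} = - \frac{360023}{9}$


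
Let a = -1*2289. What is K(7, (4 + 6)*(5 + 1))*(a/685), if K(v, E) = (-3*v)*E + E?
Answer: 549360/137 ≈ 4009.9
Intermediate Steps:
K(v, E) = E - 3*E*v (K(v, E) = -3*E*v + E = E - 3*E*v)
a = -2289
K(7, (4 + 6)*(5 + 1))*(a/685) = (((4 + 6)*(5 + 1))*(1 - 3*7))*(-2289/685) = ((10*6)*(1 - 21))*(-2289*1/685) = (60*(-20))*(-2289/685) = -1200*(-2289/685) = 549360/137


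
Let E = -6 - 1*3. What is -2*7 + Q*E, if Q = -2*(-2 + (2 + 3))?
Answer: 40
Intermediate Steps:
E = -9 (E = -6 - 3 = -9)
Q = -6 (Q = -2*(-2 + 5) = -2*3 = -6)
-2*7 + Q*E = -2*7 - 6*(-9) = -14 + 54 = 40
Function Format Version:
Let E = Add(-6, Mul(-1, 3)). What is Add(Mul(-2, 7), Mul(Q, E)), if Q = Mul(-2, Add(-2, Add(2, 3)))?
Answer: 40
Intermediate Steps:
E = -9 (E = Add(-6, -3) = -9)
Q = -6 (Q = Mul(-2, Add(-2, 5)) = Mul(-2, 3) = -6)
Add(Mul(-2, 7), Mul(Q, E)) = Add(Mul(-2, 7), Mul(-6, -9)) = Add(-14, 54) = 40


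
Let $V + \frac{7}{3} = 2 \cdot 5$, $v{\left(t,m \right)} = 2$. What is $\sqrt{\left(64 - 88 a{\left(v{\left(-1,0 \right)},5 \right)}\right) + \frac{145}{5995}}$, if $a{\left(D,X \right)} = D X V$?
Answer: $\frac{i \sqrt{86462761605}}{3597} \approx 81.747 i$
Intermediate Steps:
$V = \frac{23}{3}$ ($V = - \frac{7}{3} + 2 \cdot 5 = - \frac{7}{3} + 10 = \frac{23}{3} \approx 7.6667$)
$a{\left(D,X \right)} = \frac{23 D X}{3}$ ($a{\left(D,X \right)} = D X \frac{23}{3} = \frac{23 D X}{3}$)
$\sqrt{\left(64 - 88 a{\left(v{\left(-1,0 \right)},5 \right)}\right) + \frac{145}{5995}} = \sqrt{\left(64 - 88 \cdot \frac{23}{3} \cdot 2 \cdot 5\right) + \frac{145}{5995}} = \sqrt{\left(64 - \frac{20240}{3}\right) + 145 \cdot \frac{1}{5995}} = \sqrt{\left(64 - \frac{20240}{3}\right) + \frac{29}{1199}} = \sqrt{- \frac{20048}{3} + \frac{29}{1199}} = \sqrt{- \frac{24037465}{3597}} = \frac{i \sqrt{86462761605}}{3597}$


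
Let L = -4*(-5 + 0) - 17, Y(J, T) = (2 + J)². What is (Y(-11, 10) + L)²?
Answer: 7056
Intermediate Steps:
L = 3 (L = -4*(-5) - 17 = 20 - 17 = 3)
(Y(-11, 10) + L)² = ((2 - 11)² + 3)² = ((-9)² + 3)² = (81 + 3)² = 84² = 7056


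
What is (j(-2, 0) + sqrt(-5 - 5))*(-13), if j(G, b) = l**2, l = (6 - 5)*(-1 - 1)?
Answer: -52 - 13*I*sqrt(10) ≈ -52.0 - 41.11*I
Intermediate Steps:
l = -2 (l = 1*(-2) = -2)
j(G, b) = 4 (j(G, b) = (-2)**2 = 4)
(j(-2, 0) + sqrt(-5 - 5))*(-13) = (4 + sqrt(-5 - 5))*(-13) = (4 + sqrt(-10))*(-13) = (4 + I*sqrt(10))*(-13) = -52 - 13*I*sqrt(10)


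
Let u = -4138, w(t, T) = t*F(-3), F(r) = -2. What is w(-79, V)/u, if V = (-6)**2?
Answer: -79/2069 ≈ -0.038183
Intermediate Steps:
V = 36
w(t, T) = -2*t (w(t, T) = t*(-2) = -2*t)
w(-79, V)/u = -2*(-79)/(-4138) = 158*(-1/4138) = -79/2069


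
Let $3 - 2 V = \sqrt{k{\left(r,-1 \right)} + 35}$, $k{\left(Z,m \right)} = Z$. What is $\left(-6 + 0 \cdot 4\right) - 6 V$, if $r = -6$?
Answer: $-15 + 3 \sqrt{29} \approx 1.1555$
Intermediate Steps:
$V = \frac{3}{2} - \frac{\sqrt{29}}{2}$ ($V = \frac{3}{2} - \frac{\sqrt{-6 + 35}}{2} = \frac{3}{2} - \frac{\sqrt{29}}{2} \approx -1.1926$)
$\left(-6 + 0 \cdot 4\right) - 6 V = \left(-6 + 0 \cdot 4\right) - 6 \left(\frac{3}{2} - \frac{\sqrt{29}}{2}\right) = \left(-6 + 0\right) - \left(9 - 3 \sqrt{29}\right) = -6 - \left(9 - 3 \sqrt{29}\right) = -15 + 3 \sqrt{29}$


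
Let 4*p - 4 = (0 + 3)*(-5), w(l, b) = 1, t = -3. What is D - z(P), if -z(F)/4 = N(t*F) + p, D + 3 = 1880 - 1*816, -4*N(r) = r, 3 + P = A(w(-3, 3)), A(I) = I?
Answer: 1044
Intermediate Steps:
P = -2 (P = -3 + 1 = -2)
N(r) = -r/4
D = 1061 (D = -3 + (1880 - 1*816) = -3 + (1880 - 816) = -3 + 1064 = 1061)
p = -11/4 (p = 1 + ((0 + 3)*(-5))/4 = 1 + (3*(-5))/4 = 1 + (¼)*(-15) = 1 - 15/4 = -11/4 ≈ -2.7500)
z(F) = 11 - 3*F (z(F) = -4*(-(-3)*F/4 - 11/4) = -4*(3*F/4 - 11/4) = -4*(-11/4 + 3*F/4) = 11 - 3*F)
D - z(P) = 1061 - (11 - 3*(-2)) = 1061 - (11 + 6) = 1061 - 1*17 = 1061 - 17 = 1044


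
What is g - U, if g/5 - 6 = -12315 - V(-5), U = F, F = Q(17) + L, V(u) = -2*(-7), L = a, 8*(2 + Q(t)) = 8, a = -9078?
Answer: -52536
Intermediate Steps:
Q(t) = -1 (Q(t) = -2 + (⅛)*8 = -2 + 1 = -1)
L = -9078
V(u) = 14
F = -9079 (F = -1 - 9078 = -9079)
U = -9079
g = -61615 (g = 30 + 5*(-12315 - 1*14) = 30 + 5*(-12315 - 14) = 30 + 5*(-12329) = 30 - 61645 = -61615)
g - U = -61615 - 1*(-9079) = -61615 + 9079 = -52536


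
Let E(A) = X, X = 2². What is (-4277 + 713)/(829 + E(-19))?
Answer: -3564/833 ≈ -4.2785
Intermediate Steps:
X = 4
E(A) = 4
(-4277 + 713)/(829 + E(-19)) = (-4277 + 713)/(829 + 4) = -3564/833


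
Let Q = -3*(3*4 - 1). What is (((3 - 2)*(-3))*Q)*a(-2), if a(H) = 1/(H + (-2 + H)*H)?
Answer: 33/2 ≈ 16.500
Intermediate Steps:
a(H) = 1/(H + H*(-2 + H))
Q = -33 (Q = -3*(12 - 1) = -3*11 = -33)
(((3 - 2)*(-3))*Q)*a(-2) = (((3 - 2)*(-3))*(-33))*(1/((-2)*(-1 - 2))) = ((1*(-3))*(-33))*(-½/(-3)) = (-3*(-33))*(-½*(-⅓)) = 99*(⅙) = 33/2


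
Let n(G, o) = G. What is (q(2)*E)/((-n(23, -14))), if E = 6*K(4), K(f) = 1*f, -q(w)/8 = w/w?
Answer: 192/23 ≈ 8.3478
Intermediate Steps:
q(w) = -8 (q(w) = -8*w/w = -8*1 = -8)
K(f) = f
E = 24 (E = 6*4 = 24)
(q(2)*E)/((-n(23, -14))) = (-8*24)/((-1*23)) = -192/(-23) = -192*(-1/23) = 192/23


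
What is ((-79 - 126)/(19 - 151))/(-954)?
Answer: -205/125928 ≈ -0.0016279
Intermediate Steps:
((-79 - 126)/(19 - 151))/(-954) = -205/(-132)*(-1/954) = -205*(-1/132)*(-1/954) = (205/132)*(-1/954) = -205/125928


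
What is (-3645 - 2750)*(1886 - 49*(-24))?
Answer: -19581490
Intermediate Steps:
(-3645 - 2750)*(1886 - 49*(-24)) = -6395*(1886 + 1176) = -6395*3062 = -19581490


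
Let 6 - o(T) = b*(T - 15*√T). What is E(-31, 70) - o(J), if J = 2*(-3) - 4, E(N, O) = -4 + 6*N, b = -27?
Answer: 74 + 405*I*√10 ≈ 74.0 + 1280.7*I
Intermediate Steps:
J = -10 (J = -6 - 4 = -10)
o(T) = 6 - 405*√T + 27*T (o(T) = 6 - (-27)*(T - 15*√T) = 6 - (-27*T + 405*√T) = 6 + (-405*√T + 27*T) = 6 - 405*√T + 27*T)
E(-31, 70) - o(J) = (-4 + 6*(-31)) - (6 - 405*I*√10 + 27*(-10)) = (-4 - 186) - (6 - 405*I*√10 - 270) = -190 - (6 - 405*I*√10 - 270) = -190 - (-264 - 405*I*√10) = -190 + (264 + 405*I*√10) = 74 + 405*I*√10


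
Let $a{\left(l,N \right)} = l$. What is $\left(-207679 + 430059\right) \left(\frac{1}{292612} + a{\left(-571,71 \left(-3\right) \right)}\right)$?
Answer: $- \frac{9288893268345}{73153} \approx -1.2698 \cdot 10^{8}$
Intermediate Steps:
$\left(-207679 + 430059\right) \left(\frac{1}{292612} + a{\left(-571,71 \left(-3\right) \right)}\right) = \left(-207679 + 430059\right) \left(\frac{1}{292612} - 571\right) = 222380 \left(\frac{1}{292612} - 571\right) = 222380 \left(- \frac{167081451}{292612}\right) = - \frac{9288893268345}{73153}$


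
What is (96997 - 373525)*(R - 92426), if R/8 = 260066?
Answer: -549765869856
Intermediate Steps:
R = 2080528 (R = 8*260066 = 2080528)
(96997 - 373525)*(R - 92426) = (96997 - 373525)*(2080528 - 92426) = -276528*1988102 = -549765869856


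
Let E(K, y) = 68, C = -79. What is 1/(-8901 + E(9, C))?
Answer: -1/8833 ≈ -0.00011321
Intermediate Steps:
1/(-8901 + E(9, C)) = 1/(-8901 + 68) = 1/(-8833) = -1/8833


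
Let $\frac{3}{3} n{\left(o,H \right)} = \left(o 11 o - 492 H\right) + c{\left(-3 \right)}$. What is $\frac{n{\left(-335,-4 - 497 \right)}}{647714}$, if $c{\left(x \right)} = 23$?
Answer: $\frac{740495}{323857} \approx 2.2865$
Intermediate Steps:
$n{\left(o,H \right)} = 23 - 492 H + 11 o^{2}$ ($n{\left(o,H \right)} = \left(o 11 o - 492 H\right) + 23 = \left(11 o o - 492 H\right) + 23 = \left(11 o^{2} - 492 H\right) + 23 = \left(- 492 H + 11 o^{2}\right) + 23 = 23 - 492 H + 11 o^{2}$)
$\frac{n{\left(-335,-4 - 497 \right)}}{647714} = \frac{23 - 492 \left(-4 - 497\right) + 11 \left(-335\right)^{2}}{647714} = \left(23 - 492 \left(-4 - 497\right) + 11 \cdot 112225\right) \frac{1}{647714} = \left(23 - -246492 + 1234475\right) \frac{1}{647714} = \left(23 + 246492 + 1234475\right) \frac{1}{647714} = 1480990 \cdot \frac{1}{647714} = \frac{740495}{323857}$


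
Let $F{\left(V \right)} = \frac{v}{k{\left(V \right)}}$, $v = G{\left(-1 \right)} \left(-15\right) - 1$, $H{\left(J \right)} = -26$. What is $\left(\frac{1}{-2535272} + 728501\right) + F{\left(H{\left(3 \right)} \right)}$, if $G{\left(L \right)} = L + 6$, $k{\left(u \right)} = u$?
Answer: $\frac{24010422774859}{32958536} \approx 7.285 \cdot 10^{5}$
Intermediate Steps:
$G{\left(L \right)} = 6 + L$
$v = -76$ ($v = \left(6 - 1\right) \left(-15\right) - 1 = 5 \left(-15\right) - 1 = -75 - 1 = -76$)
$F{\left(V \right)} = - \frac{76}{V}$
$\left(\frac{1}{-2535272} + 728501\right) + F{\left(H{\left(3 \right)} \right)} = \left(\frac{1}{-2535272} + 728501\right) - \frac{76}{-26} = \left(- \frac{1}{2535272} + 728501\right) - - \frac{38}{13} = \frac{1846948187271}{2535272} + \frac{38}{13} = \frac{24010422774859}{32958536}$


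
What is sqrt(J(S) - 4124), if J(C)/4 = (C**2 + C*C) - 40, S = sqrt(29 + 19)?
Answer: 10*I*sqrt(39) ≈ 62.45*I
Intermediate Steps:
S = 4*sqrt(3) (S = sqrt(48) = 4*sqrt(3) ≈ 6.9282)
J(C) = -160 + 8*C**2 (J(C) = 4*((C**2 + C*C) - 40) = 4*((C**2 + C**2) - 40) = 4*(2*C**2 - 40) = 4*(-40 + 2*C**2) = -160 + 8*C**2)
sqrt(J(S) - 4124) = sqrt((-160 + 8*(4*sqrt(3))**2) - 4124) = sqrt((-160 + 8*48) - 4124) = sqrt((-160 + 384) - 4124) = sqrt(224 - 4124) = sqrt(-3900) = 10*I*sqrt(39)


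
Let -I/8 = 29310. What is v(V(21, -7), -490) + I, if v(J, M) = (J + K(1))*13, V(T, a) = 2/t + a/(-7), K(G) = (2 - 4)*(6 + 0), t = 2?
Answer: -234610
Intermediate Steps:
K(G) = -12 (K(G) = -2*6 = -12)
I = -234480 (I = -8*29310 = -234480)
V(T, a) = 1 - a/7 (V(T, a) = 2/2 + a/(-7) = 2*(½) + a*(-⅐) = 1 - a/7)
v(J, M) = -156 + 13*J (v(J, M) = (J - 12)*13 = (-12 + J)*13 = -156 + 13*J)
v(V(21, -7), -490) + I = (-156 + 13*(1 - ⅐*(-7))) - 234480 = (-156 + 13*(1 + 1)) - 234480 = (-156 + 13*2) - 234480 = (-156 + 26) - 234480 = -130 - 234480 = -234610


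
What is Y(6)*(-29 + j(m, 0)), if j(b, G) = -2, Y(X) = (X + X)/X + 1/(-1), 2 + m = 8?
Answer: -31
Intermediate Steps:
m = 6 (m = -2 + 8 = 6)
Y(X) = 1 (Y(X) = (2*X)/X + 1*(-1) = 2 - 1 = 1)
Y(6)*(-29 + j(m, 0)) = 1*(-29 - 2) = 1*(-31) = -31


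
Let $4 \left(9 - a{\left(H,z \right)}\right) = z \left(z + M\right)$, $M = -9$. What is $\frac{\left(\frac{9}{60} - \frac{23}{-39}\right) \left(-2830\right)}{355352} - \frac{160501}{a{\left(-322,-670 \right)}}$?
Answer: $\frac{805474432985}{573113837712} \approx 1.4054$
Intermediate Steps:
$a{\left(H,z \right)} = 9 - \frac{z \left(-9 + z\right)}{4}$ ($a{\left(H,z \right)} = 9 - \frac{z \left(z - 9\right)}{4} = 9 - \frac{z \left(-9 + z\right)}{4}$)
$\frac{\left(\frac{9}{60} - \frac{23}{-39}\right) \left(-2830\right)}{355352} - \frac{160501}{a{\left(-322,-670 \right)}} = \frac{\left(\frac{9}{60} - \frac{23}{-39}\right) \left(-2830\right)}{355352} - \frac{160501}{9 - \frac{\left(-670\right)^{2}}{4} + \frac{9}{4} \left(-670\right)} = \left(9 \cdot \frac{1}{60} - - \frac{23}{39}\right) \left(-2830\right) \frac{1}{355352} - \frac{160501}{9 - 112225 - \frac{3015}{2}} = \left(\frac{3}{20} + \frac{23}{39}\right) \left(-2830\right) \frac{1}{355352} - \frac{160501}{9 - 112225 - \frac{3015}{2}} = \frac{577}{780} \left(-2830\right) \frac{1}{355352} - \frac{160501}{- \frac{227447}{2}} = \left(- \frac{163291}{78}\right) \frac{1}{355352} - - \frac{29182}{20677} = - \frac{163291}{27717456} + \frac{29182}{20677} = \frac{805474432985}{573113837712}$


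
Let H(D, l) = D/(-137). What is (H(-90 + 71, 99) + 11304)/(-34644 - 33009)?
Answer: -1548667/9268461 ≈ -0.16709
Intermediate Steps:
H(D, l) = -D/137 (H(D, l) = D*(-1/137) = -D/137)
(H(-90 + 71, 99) + 11304)/(-34644 - 33009) = (-(-90 + 71)/137 + 11304)/(-34644 - 33009) = (-1/137*(-19) + 11304)/(-67653) = (19/137 + 11304)*(-1/67653) = (1548667/137)*(-1/67653) = -1548667/9268461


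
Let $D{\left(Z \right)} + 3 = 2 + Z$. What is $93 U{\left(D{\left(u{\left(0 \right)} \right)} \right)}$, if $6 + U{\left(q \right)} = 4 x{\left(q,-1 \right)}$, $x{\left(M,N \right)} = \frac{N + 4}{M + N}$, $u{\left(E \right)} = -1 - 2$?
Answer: $- \frac{3906}{5} \approx -781.2$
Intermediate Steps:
$u{\left(E \right)} = -3$ ($u{\left(E \right)} = -1 - 2 = -3$)
$D{\left(Z \right)} = -1 + Z$ ($D{\left(Z \right)} = -3 + \left(2 + Z\right) = -1 + Z$)
$x{\left(M,N \right)} = \frac{4 + N}{M + N}$
$U{\left(q \right)} = -6 + \frac{12}{-1 + q}$ ($U{\left(q \right)} = -6 + 4 \frac{4 - 1}{q - 1} = -6 + 4 \frac{1}{-1 + q} 3 = -6 + 4 \frac{3}{-1 + q} = -6 + \frac{12}{-1 + q}$)
$93 U{\left(D{\left(u{\left(0 \right)} \right)} \right)} = 93 \frac{6 \left(3 - \left(-1 - 3\right)\right)}{-1 - 4} = 93 \frac{6 \left(3 - -4\right)}{-1 - 4} = 93 \frac{6 \left(3 + 4\right)}{-5} = 93 \cdot 6 \left(- \frac{1}{5}\right) 7 = 93 \left(- \frac{42}{5}\right) = - \frac{3906}{5}$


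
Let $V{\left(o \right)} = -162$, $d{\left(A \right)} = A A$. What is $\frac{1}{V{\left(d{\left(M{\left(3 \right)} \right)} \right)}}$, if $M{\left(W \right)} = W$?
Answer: $- \frac{1}{162} \approx -0.0061728$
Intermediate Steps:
$d{\left(A \right)} = A^{2}$
$\frac{1}{V{\left(d{\left(M{\left(3 \right)} \right)} \right)}} = \frac{1}{-162} = - \frac{1}{162}$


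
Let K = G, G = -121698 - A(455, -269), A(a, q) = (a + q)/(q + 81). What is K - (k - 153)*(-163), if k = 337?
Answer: -8620271/94 ≈ -91705.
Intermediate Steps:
A(a, q) = (a + q)/(81 + q)
G = -11439519/94 (G = -121698 - (455 - 269)/(81 - 269) = -121698 - 186/(-188) = -121698 - (-1)*186/188 = -121698 - 1*(-93/94) = -121698 + 93/94 = -11439519/94 ≈ -1.2170e+5)
K = -11439519/94 ≈ -1.2170e+5
K - (k - 153)*(-163) = -11439519/94 - (337 - 153)*(-163) = -11439519/94 - 184*(-163) = -11439519/94 - 1*(-29992) = -11439519/94 + 29992 = -8620271/94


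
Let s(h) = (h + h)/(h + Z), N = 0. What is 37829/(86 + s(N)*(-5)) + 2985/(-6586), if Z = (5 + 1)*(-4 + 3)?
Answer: 62221271/141599 ≈ 439.42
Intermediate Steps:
Z = -6 (Z = 6*(-1) = -6)
s(h) = 2*h/(-6 + h) (s(h) = (h + h)/(h - 6) = (2*h)/(-6 + h) = 2*h/(-6 + h))
37829/(86 + s(N)*(-5)) + 2985/(-6586) = 37829/(86 + (2*0/(-6 + 0))*(-5)) + 2985/(-6586) = 37829/(86 + (2*0/(-6))*(-5)) + 2985*(-1/6586) = 37829/(86 + (2*0*(-⅙))*(-5)) - 2985/6586 = 37829/(86 + 0*(-5)) - 2985/6586 = 37829/(86 + 0) - 2985/6586 = 37829/86 - 2985/6586 = 62221271/141599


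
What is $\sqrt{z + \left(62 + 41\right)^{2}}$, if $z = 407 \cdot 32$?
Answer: $\sqrt{23633} \approx 153.73$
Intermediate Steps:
$z = 13024$
$\sqrt{z + \left(62 + 41\right)^{2}} = \sqrt{13024 + \left(62 + 41\right)^{2}} = \sqrt{13024 + 103^{2}} = \sqrt{13024 + 10609} = \sqrt{23633}$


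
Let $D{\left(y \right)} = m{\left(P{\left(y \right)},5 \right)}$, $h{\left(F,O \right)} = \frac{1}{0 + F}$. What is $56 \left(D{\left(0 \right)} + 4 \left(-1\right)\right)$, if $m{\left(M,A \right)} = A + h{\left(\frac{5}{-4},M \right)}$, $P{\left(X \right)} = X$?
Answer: $\frac{56}{5} \approx 11.2$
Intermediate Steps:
$h{\left(F,O \right)} = \frac{1}{F}$
$m{\left(M,A \right)} = - \frac{4}{5} + A$ ($m{\left(M,A \right)} = A + \frac{1}{5 \frac{1}{-4}} = A + \frac{1}{5 \left(- \frac{1}{4}\right)} = A + \frac{1}{- \frac{5}{4}} = A - \frac{4}{5} = - \frac{4}{5} + A$)
$D{\left(y \right)} = \frac{21}{5}$ ($D{\left(y \right)} = - \frac{4}{5} + 5 = \frac{21}{5}$)
$56 \left(D{\left(0 \right)} + 4 \left(-1\right)\right) = 56 \left(\frac{21}{5} + 4 \left(-1\right)\right) = 56 \left(\frac{21}{5} - 4\right) = 56 \cdot \frac{1}{5} = \frac{56}{5}$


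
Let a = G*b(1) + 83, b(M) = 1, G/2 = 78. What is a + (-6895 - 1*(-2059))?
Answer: -4597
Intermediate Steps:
G = 156 (G = 2*78 = 156)
a = 239 (a = 156*1 + 83 = 156 + 83 = 239)
a + (-6895 - 1*(-2059)) = 239 + (-6895 - 1*(-2059)) = 239 + (-6895 + 2059) = 239 - 4836 = -4597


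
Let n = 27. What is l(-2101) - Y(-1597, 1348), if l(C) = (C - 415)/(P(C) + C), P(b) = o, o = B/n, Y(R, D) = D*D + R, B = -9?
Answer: -2861237145/1576 ≈ -1.8155e+6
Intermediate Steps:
Y(R, D) = R + D² (Y(R, D) = D² + R = R + D²)
o = -⅓ (o = -9/27 = -9*1/27 = -⅓ ≈ -0.33333)
P(b) = -⅓
l(C) = (-415 + C)/(-⅓ + C) (l(C) = (C - 415)/(-⅓ + C) = (-415 + C)/(-⅓ + C))
l(-2101) - Y(-1597, 1348) = 3*(-415 - 2101)/(-1 + 3*(-2101)) - (-1597 + 1348²) = 3*(-2516)/(-1 - 6303) - (-1597 + 1817104) = 3*(-2516)/(-6304) - 1*1815507 = 3*(-1/6304)*(-2516) - 1815507 = 1887/1576 - 1815507 = -2861237145/1576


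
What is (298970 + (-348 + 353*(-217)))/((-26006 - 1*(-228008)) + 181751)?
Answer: 222021/383753 ≈ 0.57855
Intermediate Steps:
(298970 + (-348 + 353*(-217)))/((-26006 - 1*(-228008)) + 181751) = (298970 + (-348 - 76601))/((-26006 + 228008) + 181751) = (298970 - 76949)/(202002 + 181751) = 222021/383753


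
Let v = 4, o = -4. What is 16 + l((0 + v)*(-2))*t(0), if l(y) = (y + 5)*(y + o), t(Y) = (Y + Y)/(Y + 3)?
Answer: 16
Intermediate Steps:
t(Y) = 2*Y/(3 + Y) (t(Y) = (2*Y)/(3 + Y) = 2*Y/(3 + Y))
l(y) = (-4 + y)*(5 + y) (l(y) = (y + 5)*(y - 4) = (5 + y)*(-4 + y) = (-4 + y)*(5 + y))
16 + l((0 + v)*(-2))*t(0) = 16 + (-20 + (0 + 4)*(-2) + ((0 + 4)*(-2))²)*(2*0/(3 + 0)) = 16 + (-20 + 4*(-2) + (4*(-2))²)*(2*0/3) = 16 + (-20 - 8 + (-8)²)*(2*0*(⅓)) = 16 + (-20 - 8 + 64)*0 = 16 + 36*0 = 16 + 0 = 16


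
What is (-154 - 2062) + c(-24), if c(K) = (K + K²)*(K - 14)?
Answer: -23192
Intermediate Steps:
c(K) = (-14 + K)*(K + K²) (c(K) = (K + K²)*(-14 + K) = (-14 + K)*(K + K²))
(-154 - 2062) + c(-24) = (-154 - 2062) - 24*(-14 + (-24)² - 13*(-24)) = -2216 - 24*(-14 + 576 + 312) = -2216 - 24*874 = -2216 - 20976 = -23192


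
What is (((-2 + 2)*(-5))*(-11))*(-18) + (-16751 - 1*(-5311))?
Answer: -11440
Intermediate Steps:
(((-2 + 2)*(-5))*(-11))*(-18) + (-16751 - 1*(-5311)) = ((0*(-5))*(-11))*(-18) + (-16751 + 5311) = (0*(-11))*(-18) - 11440 = 0*(-18) - 11440 = 0 - 11440 = -11440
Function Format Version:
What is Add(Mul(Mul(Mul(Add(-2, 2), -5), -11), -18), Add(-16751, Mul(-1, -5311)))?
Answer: -11440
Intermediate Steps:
Add(Mul(Mul(Mul(Add(-2, 2), -5), -11), -18), Add(-16751, Mul(-1, -5311))) = Add(Mul(Mul(Mul(0, -5), -11), -18), Add(-16751, 5311)) = Add(Mul(Mul(0, -11), -18), -11440) = Add(Mul(0, -18), -11440) = Add(0, -11440) = -11440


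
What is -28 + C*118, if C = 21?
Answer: 2450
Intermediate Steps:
-28 + C*118 = -28 + 21*118 = -28 + 2478 = 2450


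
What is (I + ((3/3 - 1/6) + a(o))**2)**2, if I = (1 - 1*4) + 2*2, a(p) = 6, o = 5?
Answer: 2948089/1296 ≈ 2274.8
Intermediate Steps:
I = 1 (I = (1 - 4) + 4 = -3 + 4 = 1)
(I + ((3/3 - 1/6) + a(o))**2)**2 = (1 + ((3/3 - 1/6) + 6)**2)**2 = (1 + ((3*(1/3) - 1*1/6) + 6)**2)**2 = (1 + ((1 - 1/6) + 6)**2)**2 = (1 + (5/6 + 6)**2)**2 = (1 + (41/6)**2)**2 = (1 + 1681/36)**2 = (1717/36)**2 = 2948089/1296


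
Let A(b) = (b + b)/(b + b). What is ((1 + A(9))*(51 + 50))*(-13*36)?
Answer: -94536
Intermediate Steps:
A(b) = 1 (A(b) = (2*b)/((2*b)) = (2*b)*(1/(2*b)) = 1)
((1 + A(9))*(51 + 50))*(-13*36) = ((1 + 1)*(51 + 50))*(-13*36) = (2*101)*(-468) = 202*(-468) = -94536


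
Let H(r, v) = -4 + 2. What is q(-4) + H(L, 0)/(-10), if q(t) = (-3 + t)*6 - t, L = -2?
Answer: -189/5 ≈ -37.800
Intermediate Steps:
H(r, v) = -2
q(t) = -18 + 5*t (q(t) = (-18 + 6*t) - t = -18 + 5*t)
q(-4) + H(L, 0)/(-10) = (-18 + 5*(-4)) - 2/(-10) = (-18 - 20) - ⅒*(-2) = -38 + ⅕ = -189/5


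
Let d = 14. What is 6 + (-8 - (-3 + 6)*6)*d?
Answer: -358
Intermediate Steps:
6 + (-8 - (-3 + 6)*6)*d = 6 + (-8 - (-3 + 6)*6)*14 = 6 + (-8 - 3*6)*14 = 6 + (-8 - 1*18)*14 = 6 + (-8 - 18)*14 = 6 - 26*14 = 6 - 364 = -358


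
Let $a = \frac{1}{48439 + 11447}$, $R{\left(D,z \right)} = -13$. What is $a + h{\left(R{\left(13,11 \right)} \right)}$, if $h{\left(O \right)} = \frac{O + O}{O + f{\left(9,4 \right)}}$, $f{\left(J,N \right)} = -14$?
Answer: $\frac{19223}{19962} \approx 0.96298$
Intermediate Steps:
$a = \frac{1}{59886} \approx 1.6698 \cdot 10^{-5}$
$h{\left(O \right)} = \frac{2 O}{-14 + O}$ ($h{\left(O \right)} = \frac{O + O}{O - 14} = \frac{2 O}{-14 + O}$)
$a + h{\left(R{\left(13,11 \right)} \right)} = \frac{1}{59886} + 2 \left(-13\right) \frac{1}{-14 - 13} = \frac{1}{59886} + 2 \left(-13\right) \frac{1}{-27} = \frac{1}{59886} + 2 \left(-13\right) \left(- \frac{1}{27}\right) = \frac{1}{59886} + \frac{26}{27} = \frac{19223}{19962}$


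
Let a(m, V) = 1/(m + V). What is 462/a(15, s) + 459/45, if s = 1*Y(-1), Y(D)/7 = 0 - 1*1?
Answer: 18531/5 ≈ 3706.2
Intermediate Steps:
Y(D) = -7 (Y(D) = 7*(0 - 1*1) = 7*(0 - 1) = 7*(-1) = -7)
s = -7 (s = 1*(-7) = -7)
a(m, V) = 1/(V + m)
462/a(15, s) + 459/45 = 462/(1/(-7 + 15)) + 459/45 = 462/(1/8) + 459*(1/45) = 462/(⅛) + 51/5 = 462*8 + 51/5 = 3696 + 51/5 = 18531/5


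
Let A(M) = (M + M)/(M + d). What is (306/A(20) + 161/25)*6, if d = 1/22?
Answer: 1054599/1100 ≈ 958.73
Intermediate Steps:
d = 1/22 ≈ 0.045455
A(M) = 2*M/(1/22 + M) (A(M) = (M + M)/(M + 1/22) = (2*M)/(1/22 + M) = 2*M/(1/22 + M))
(306/A(20) + 161/25)*6 = (306/((44*20/(1 + 22*20))) + 161/25)*6 = (306/((44*20/(1 + 440))) + 161*(1/25))*6 = (306/((44*20/441)) + 161/25)*6 = (306/((44*20*(1/441))) + 161/25)*6 = (306/(880/441) + 161/25)*6 = (306*(441/880) + 161/25)*6 = (67473/440 + 161/25)*6 = (351533/2200)*6 = 1054599/1100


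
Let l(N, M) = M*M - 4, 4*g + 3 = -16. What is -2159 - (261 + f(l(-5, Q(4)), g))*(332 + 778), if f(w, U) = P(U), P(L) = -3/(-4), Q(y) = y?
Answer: -585403/2 ≈ -2.9270e+5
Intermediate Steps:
g = -19/4 (g = -¾ + (¼)*(-16) = -¾ - 4 = -19/4 ≈ -4.7500)
l(N, M) = -4 + M² (l(N, M) = M² - 4 = -4 + M²)
P(L) = ¾ (P(L) = -3*(-¼) = ¾)
f(w, U) = ¾
-2159 - (261 + f(l(-5, Q(4)), g))*(332 + 778) = -2159 - (261 + ¾)*(332 + 778) = -2159 - 1047*1110/4 = -2159 - 1*581085/2 = -2159 - 581085/2 = -585403/2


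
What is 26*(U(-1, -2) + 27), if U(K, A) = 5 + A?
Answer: 780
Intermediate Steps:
26*(U(-1, -2) + 27) = 26*((5 - 2) + 27) = 26*(3 + 27) = 26*30 = 780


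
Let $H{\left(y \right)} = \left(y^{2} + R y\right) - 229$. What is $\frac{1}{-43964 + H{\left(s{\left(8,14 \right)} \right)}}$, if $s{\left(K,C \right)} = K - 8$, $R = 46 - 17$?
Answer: $- \frac{1}{44193} \approx -2.2628 \cdot 10^{-5}$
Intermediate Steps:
$R = 29$ ($R = 46 - 17 = 29$)
$s{\left(K,C \right)} = -8 + K$
$H{\left(y \right)} = -229 + y^{2} + 29 y$ ($H{\left(y \right)} = \left(y^{2} + 29 y\right) - 229 = -229 + y^{2} + 29 y$)
$\frac{1}{-43964 + H{\left(s{\left(8,14 \right)} \right)}} = \frac{1}{-43964 + \left(-229 + \left(-8 + 8\right)^{2} + 29 \left(-8 + 8\right)\right)} = \frac{1}{-43964 + \left(-229 + 0^{2} + 29 \cdot 0\right)} = \frac{1}{-43964 + \left(-229 + 0 + 0\right)} = \frac{1}{-43964 - 229} = \frac{1}{-44193} = - \frac{1}{44193}$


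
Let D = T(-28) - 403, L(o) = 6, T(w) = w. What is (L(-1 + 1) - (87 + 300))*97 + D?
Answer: -37388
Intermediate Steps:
D = -431 (D = -28 - 403 = -431)
(L(-1 + 1) - (87 + 300))*97 + D = (6 - (87 + 300))*97 - 431 = (6 - 1*387)*97 - 431 = (6 - 387)*97 - 431 = -381*97 - 431 = -36957 - 431 = -37388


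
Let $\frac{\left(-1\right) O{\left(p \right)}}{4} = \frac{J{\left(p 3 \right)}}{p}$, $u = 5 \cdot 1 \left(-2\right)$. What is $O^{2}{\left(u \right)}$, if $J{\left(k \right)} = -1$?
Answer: $\frac{4}{25} \approx 0.16$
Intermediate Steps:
$u = -10$ ($u = 5 \left(-2\right) = -10$)
$O{\left(p \right)} = \frac{4}{p}$ ($O{\left(p \right)} = - 4 \left(- \frac{1}{p}\right) = \frac{4}{p}$)
$O^{2}{\left(u \right)} = \left(\frac{4}{-10}\right)^{2} = \left(4 \left(- \frac{1}{10}\right)\right)^{2} = \left(- \frac{2}{5}\right)^{2} = \frac{4}{25}$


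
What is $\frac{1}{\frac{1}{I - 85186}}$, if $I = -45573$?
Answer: $-130759$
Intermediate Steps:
$\frac{1}{\frac{1}{I - 85186}} = \frac{1}{\frac{1}{-45573 - 85186}} = \frac{1}{\frac{1}{-130759}} = \frac{1}{- \frac{1}{130759}} = -130759$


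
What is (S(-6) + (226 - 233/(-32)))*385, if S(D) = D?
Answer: 2800105/32 ≈ 87503.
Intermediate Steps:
(S(-6) + (226 - 233/(-32)))*385 = (-6 + (226 - 233/(-32)))*385 = (-6 + (226 - 233*(-1)/32))*385 = (-6 + (226 - 1*(-233/32)))*385 = (-6 + (226 + 233/32))*385 = (-6 + 7465/32)*385 = (7273/32)*385 = 2800105/32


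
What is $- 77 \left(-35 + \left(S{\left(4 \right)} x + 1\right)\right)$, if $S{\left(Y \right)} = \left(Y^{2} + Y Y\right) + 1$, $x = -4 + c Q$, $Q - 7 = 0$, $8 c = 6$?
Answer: $- \frac{2233}{4} \approx -558.25$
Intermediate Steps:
$c = \frac{3}{4}$ ($c = \frac{1}{8} \cdot 6 = \frac{3}{4} \approx 0.75$)
$Q = 7$ ($Q = 7 + 0 = 7$)
$x = \frac{5}{4}$ ($x = -4 + \frac{3}{4} \cdot 7 = -4 + \frac{21}{4} = \frac{5}{4} \approx 1.25$)
$S{\left(Y \right)} = 1 + 2 Y^{2}$ ($S{\left(Y \right)} = \left(Y^{2} + Y^{2}\right) + 1 = 2 Y^{2} + 1 = 1 + 2 Y^{2}$)
$- 77 \left(-35 + \left(S{\left(4 \right)} x + 1\right)\right) = - 77 \left(-35 + \left(\left(1 + 2 \cdot 4^{2}\right) \frac{5}{4} + 1\right)\right) = - 77 \left(-35 + \left(\left(1 + 2 \cdot 16\right) \frac{5}{4} + 1\right)\right) = - 77 \left(-35 + \left(\left(1 + 32\right) \frac{5}{4} + 1\right)\right) = - 77 \left(-35 + \left(33 \cdot \frac{5}{4} + 1\right)\right) = - 77 \left(-35 + \left(\frac{165}{4} + 1\right)\right) = - 77 \left(-35 + \frac{169}{4}\right) = \left(-77\right) \frac{29}{4} = - \frac{2233}{4}$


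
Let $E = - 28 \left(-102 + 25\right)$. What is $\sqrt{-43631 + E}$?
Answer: $5 i \sqrt{1659} \approx 203.65 i$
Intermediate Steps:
$E = 2156$ ($E = \left(-28\right) \left(-77\right) = 2156$)
$\sqrt{-43631 + E} = \sqrt{-43631 + 2156} = \sqrt{-41475} = 5 i \sqrt{1659}$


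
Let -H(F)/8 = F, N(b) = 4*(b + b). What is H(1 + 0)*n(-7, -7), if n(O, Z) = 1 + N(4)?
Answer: -264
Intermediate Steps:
N(b) = 8*b (N(b) = 4*(2*b) = 8*b)
H(F) = -8*F
n(O, Z) = 33 (n(O, Z) = 1 + 8*4 = 1 + 32 = 33)
H(1 + 0)*n(-7, -7) = -8*(1 + 0)*33 = -8*1*33 = -8*33 = -264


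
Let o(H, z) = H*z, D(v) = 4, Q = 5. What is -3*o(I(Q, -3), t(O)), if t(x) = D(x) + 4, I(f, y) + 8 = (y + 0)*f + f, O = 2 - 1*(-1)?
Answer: 432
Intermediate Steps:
O = 3 (O = 2 + 1 = 3)
I(f, y) = -8 + f + f*y (I(f, y) = -8 + ((y + 0)*f + f) = -8 + (y*f + f) = -8 + (f*y + f) = -8 + (f + f*y) = -8 + f + f*y)
t(x) = 8 (t(x) = 4 + 4 = 8)
-3*o(I(Q, -3), t(O)) = -3*(-8 + 5 + 5*(-3))*8 = -3*(-8 + 5 - 15)*8 = -(-54)*8 = -3*(-144) = 432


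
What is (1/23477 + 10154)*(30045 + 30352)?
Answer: 14397766567223/23477 ≈ 6.1327e+8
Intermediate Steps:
(1/23477 + 10154)*(30045 + 30352) = (1/23477 + 10154)*60397 = (238385459/23477)*60397 = 14397766567223/23477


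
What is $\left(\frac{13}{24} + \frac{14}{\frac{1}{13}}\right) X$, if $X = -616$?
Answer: $- \frac{337337}{3} \approx -1.1245 \cdot 10^{5}$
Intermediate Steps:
$\left(\frac{13}{24} + \frac{14}{\frac{1}{13}}\right) X = \left(\frac{13}{24} + \frac{14}{\frac{1}{13}}\right) \left(-616\right) = \left(13 \cdot \frac{1}{24} + 14 \frac{1}{\frac{1}{13}}\right) \left(-616\right) = \left(\frac{13}{24} + 14 \cdot 13\right) \left(-616\right) = \left(\frac{13}{24} + 182\right) \left(-616\right) = \frac{4381}{24} \left(-616\right) = - \frac{337337}{3}$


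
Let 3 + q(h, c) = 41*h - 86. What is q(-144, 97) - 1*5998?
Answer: -11991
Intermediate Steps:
q(h, c) = -89 + 41*h (q(h, c) = -3 + (41*h - 86) = -3 + (-86 + 41*h) = -89 + 41*h)
q(-144, 97) - 1*5998 = (-89 + 41*(-144)) - 1*5998 = (-89 - 5904) - 5998 = -5993 - 5998 = -11991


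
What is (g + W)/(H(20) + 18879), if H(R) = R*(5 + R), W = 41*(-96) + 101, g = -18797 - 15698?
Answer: -38330/19379 ≈ -1.9779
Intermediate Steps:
g = -34495
W = -3835 (W = -3936 + 101 = -3835)
(g + W)/(H(20) + 18879) = (-34495 - 3835)/(20*(5 + 20) + 18879) = -38330/(20*25 + 18879) = -38330/(500 + 18879) = -38330/19379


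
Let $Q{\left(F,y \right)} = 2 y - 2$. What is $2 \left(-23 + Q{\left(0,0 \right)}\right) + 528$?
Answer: $478$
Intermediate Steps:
$Q{\left(F,y \right)} = -2 + 2 y$
$2 \left(-23 + Q{\left(0,0 \right)}\right) + 528 = 2 \left(-23 + \left(-2 + 2 \cdot 0\right)\right) + 528 = 2 \left(-23 + \left(-2 + 0\right)\right) + 528 = 2 \left(-23 - 2\right) + 528 = 2 \left(-25\right) + 528 = -50 + 528 = 478$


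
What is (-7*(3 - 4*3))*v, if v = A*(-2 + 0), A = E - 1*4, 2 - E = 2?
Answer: 504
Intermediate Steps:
E = 0 (E = 2 - 1*2 = 2 - 2 = 0)
A = -4 (A = 0 - 1*4 = 0 - 4 = -4)
v = 8 (v = -4*(-2 + 0) = -4*(-2) = 8)
(-7*(3 - 4*3))*v = -7*(3 - 4*3)*8 = -7*(3 - 12)*8 = -7*(-9)*8 = 63*8 = 504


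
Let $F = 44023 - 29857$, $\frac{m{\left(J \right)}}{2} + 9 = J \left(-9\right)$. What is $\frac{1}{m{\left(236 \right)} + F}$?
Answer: $\frac{1}{9900} \approx 0.00010101$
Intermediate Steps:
$m{\left(J \right)} = -18 - 18 J$ ($m{\left(J \right)} = -18 + 2 J \left(-9\right) = -18 + 2 \left(- 9 J\right) = -18 - 18 J$)
$F = 14166$
$\frac{1}{m{\left(236 \right)} + F} = \frac{1}{\left(-18 - 4248\right) + 14166} = \frac{1}{-4266 + 14166} = \frac{1}{9900}$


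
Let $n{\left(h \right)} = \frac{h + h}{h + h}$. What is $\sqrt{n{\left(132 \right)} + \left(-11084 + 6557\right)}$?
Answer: $i \sqrt{4526} \approx 67.276 i$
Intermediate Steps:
$n{\left(h \right)} = 1$ ($n{\left(h \right)} = \frac{2 h}{2 h} = 2 h \frac{1}{2 h} = 1$)
$\sqrt{n{\left(132 \right)} + \left(-11084 + 6557\right)} = \sqrt{1 + \left(-11084 + 6557\right)} = \sqrt{1 - 4527} = \sqrt{-4526} = i \sqrt{4526}$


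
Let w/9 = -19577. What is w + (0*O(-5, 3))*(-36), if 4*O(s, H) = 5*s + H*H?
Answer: -176193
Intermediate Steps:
w = -176193 (w = 9*(-19577) = -176193)
O(s, H) = H**2/4 + 5*s/4 (O(s, H) = (5*s + H*H)/4 = (5*s + H**2)/4 = (H**2 + 5*s)/4 = H**2/4 + 5*s/4)
w + (0*O(-5, 3))*(-36) = -176193 + (0*((1/4)*3**2 + (5/4)*(-5)))*(-36) = -176193 + (0*((1/4)*9 - 25/4))*(-36) = -176193 + (0*(9/4 - 25/4))*(-36) = -176193 + (0*(-4))*(-36) = -176193 + 0*(-36) = -176193 + 0 = -176193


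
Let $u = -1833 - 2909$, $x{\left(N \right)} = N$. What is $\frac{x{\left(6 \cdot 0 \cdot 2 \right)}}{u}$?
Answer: $0$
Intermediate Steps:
$u = -4742$ ($u = -1833 - 2909 = -4742$)
$\frac{x{\left(6 \cdot 0 \cdot 2 \right)}}{u} = \frac{6 \cdot 0 \cdot 2}{-4742} = 6 \cdot 0 \left(- \frac{1}{4742}\right) = 0 \left(- \frac{1}{4742}\right) = 0$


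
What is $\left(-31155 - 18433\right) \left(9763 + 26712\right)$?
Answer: $-1808722300$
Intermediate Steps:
$\left(-31155 - 18433\right) \left(9763 + 26712\right) = \left(-49588\right) 36475 = -1808722300$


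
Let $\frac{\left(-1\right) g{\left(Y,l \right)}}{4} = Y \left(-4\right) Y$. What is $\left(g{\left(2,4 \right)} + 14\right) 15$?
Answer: $1170$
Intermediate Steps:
$g{\left(Y,l \right)} = 16 Y^{2}$ ($g{\left(Y,l \right)} = - 4 Y \left(-4\right) Y = - 4 - 4 Y Y = - 4 \left(- 4 Y^{2}\right) = 16 Y^{2}$)
$\left(g{\left(2,4 \right)} + 14\right) 15 = \left(16 \cdot 2^{2} + 14\right) 15 = \left(16 \cdot 4 + 14\right) 15 = \left(64 + 14\right) 15 = 78 \cdot 15 = 1170$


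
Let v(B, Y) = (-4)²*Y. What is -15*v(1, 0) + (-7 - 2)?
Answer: -9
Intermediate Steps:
v(B, Y) = 16*Y
-15*v(1, 0) + (-7 - 2) = -240*0 + (-7 - 2) = -15*0 - 9 = 0 - 9 = -9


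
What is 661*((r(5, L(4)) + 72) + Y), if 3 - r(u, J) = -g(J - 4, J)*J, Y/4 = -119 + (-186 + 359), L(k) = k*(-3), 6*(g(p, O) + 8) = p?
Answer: 276959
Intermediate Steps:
g(p, O) = -8 + p/6
L(k) = -3*k
Y = 216 (Y = 4*(-119 + (-186 + 359)) = 4*(-119 + 173) = 4*54 = 216)
r(u, J) = 3 + J*(-26/3 + J/6) (r(u, J) = 3 - (-1)*(-8 + (J - 4)/6)*J = 3 - (-1)*(-8 + (-4 + J)/6)*J = 3 - (-1)*(-8 + (-⅔ + J/6))*J = 3 - (-1)*(-26/3 + J/6)*J = 3 - (-1)*J*(-26/3 + J/6) = 3 + J*(-26/3 + J/6))
661*((r(5, L(4)) + 72) + Y) = 661*(((3 + (-3*4)*(-52 - 3*4)/6) + 72) + 216) = 661*(((3 + (⅙)*(-12)*(-52 - 12)) + 72) + 216) = 661*(((3 + (⅙)*(-12)*(-64)) + 72) + 216) = 661*(((3 + 128) + 72) + 216) = 661*((131 + 72) + 216) = 661*(203 + 216) = 661*419 = 276959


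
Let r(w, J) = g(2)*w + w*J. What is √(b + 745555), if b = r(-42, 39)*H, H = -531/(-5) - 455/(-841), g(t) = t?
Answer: √11810729815/145 ≈ 749.50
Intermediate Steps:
H = 448846/4205 (H = -531*(-⅕) - 455*(-1/841) = 531/5 + 455/841 = 448846/4205 ≈ 106.74)
r(w, J) = 2*w + J*w (r(w, J) = 2*w + w*J = 2*w + J*w)
b = -772912812/4205 (b = -42*(2 + 39)*(448846/4205) = -42*41*(448846/4205) = -1722*448846/4205 = -772912812/4205 ≈ -1.8381e+5)
√(b + 745555) = √(-772912812/4205 + 745555) = √(2362145963/4205) = √11810729815/145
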